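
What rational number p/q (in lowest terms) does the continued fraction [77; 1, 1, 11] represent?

1783/23

a_0 = 77: 77/1
a_1 = 1: 78/1
a_2 = 1: 155/2
a_3 = 11: 1783/23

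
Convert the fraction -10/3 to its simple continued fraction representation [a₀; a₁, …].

-10 ÷ 3 → quotient -4, remainder 2
3 ÷ 2 → quotient 1, remainder 1
2 ÷ 1 → quotient 2, remainder 0

[-4; 1, 2]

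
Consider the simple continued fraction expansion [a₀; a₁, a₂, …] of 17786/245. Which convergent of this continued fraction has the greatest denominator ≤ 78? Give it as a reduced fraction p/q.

3412/47

a_0 = 72: 72/1  (≤ bound)
a_1 = 1: 73/1  (≤ bound)
a_2 = 1: 145/2  (≤ bound)
a_3 = 2: 363/5  (≤ bound)
a_4 = 9: 3412/47  (≤ bound)
a_5 = 2: 7187/99  (> 78, stop)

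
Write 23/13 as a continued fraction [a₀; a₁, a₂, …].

[1; 1, 3, 3]

Repeatedly divide and take the remainder:
23 = 1·13 + 10, so a_0 = 1
13 = 1·10 + 3, so a_1 = 1
10 = 3·3 + 1, so a_2 = 3
3 = 3·1 + 0, so a_3 = 3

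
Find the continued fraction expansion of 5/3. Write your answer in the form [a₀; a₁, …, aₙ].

Run the Euclidean algorithm, recording each quotient:
5 ÷ 3 → quotient 1, remainder 2
3 ÷ 2 → quotient 1, remainder 1
2 ÷ 1 → quotient 2, remainder 0

[1; 1, 2]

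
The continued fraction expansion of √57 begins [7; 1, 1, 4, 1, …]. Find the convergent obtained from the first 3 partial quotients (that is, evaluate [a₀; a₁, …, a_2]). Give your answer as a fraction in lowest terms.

15/2

Start with 1.
1 + 1/(1/1) = 1 + 1/1 = 2/1
7 + 1/(2/1) = 7 + 1/2 = 15/2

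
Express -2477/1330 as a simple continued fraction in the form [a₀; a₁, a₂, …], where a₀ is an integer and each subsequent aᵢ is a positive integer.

[-2; 7, 3, 1, 2, 1, 3, 3]

Apply division with remainder until the remainder is 0:
-2477 ÷ 1330 → quotient -2, remainder 183
1330 ÷ 183 → quotient 7, remainder 49
183 ÷ 49 → quotient 3, remainder 36
49 ÷ 36 → quotient 1, remainder 13
36 ÷ 13 → quotient 2, remainder 10
13 ÷ 10 → quotient 1, remainder 3
10 ÷ 3 → quotient 3, remainder 1
3 ÷ 1 → quotient 3, remainder 0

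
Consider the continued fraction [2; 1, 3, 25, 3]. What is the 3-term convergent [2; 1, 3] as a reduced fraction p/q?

a_0 = 2: 2/1
a_1 = 1: 3/1
a_2 = 3: 11/4

11/4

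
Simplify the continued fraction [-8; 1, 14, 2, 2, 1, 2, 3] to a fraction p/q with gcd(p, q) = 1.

-6973/987

Start with 3.
2 + 1/(3/1) = 2 + 1/3 = 7/3
1 + 1/(7/3) = 1 + 3/7 = 10/7
2 + 1/(10/7) = 2 + 7/10 = 27/10
2 + 1/(27/10) = 2 + 10/27 = 64/27
14 + 1/(64/27) = 14 + 27/64 = 923/64
1 + 1/(923/64) = 1 + 64/923 = 987/923
-8 + 1/(987/923) = -8 + 923/987 = -6973/987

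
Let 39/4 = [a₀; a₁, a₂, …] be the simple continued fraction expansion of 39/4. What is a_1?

1

⌊39/4⌋ = 9, remainder 3
⌊4/3⌋ = 1, remainder 1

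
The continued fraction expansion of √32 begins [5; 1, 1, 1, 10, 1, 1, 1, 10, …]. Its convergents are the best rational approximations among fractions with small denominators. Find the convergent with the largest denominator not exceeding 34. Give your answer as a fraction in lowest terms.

181/32

a_0 = 5: 5/1  (≤ bound)
a_1 = 1: 6/1  (≤ bound)
a_2 = 1: 11/2  (≤ bound)
a_3 = 1: 17/3  (≤ bound)
a_4 = 10: 181/32  (≤ bound)
a_5 = 1: 198/35  (> 34, stop)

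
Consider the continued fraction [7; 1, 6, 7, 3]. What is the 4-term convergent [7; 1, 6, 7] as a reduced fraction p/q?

Compute successive convergents:
a_0 = 7: 7/1
a_1 = 1: 8/1
a_2 = 6: 55/7
a_3 = 7: 393/50

393/50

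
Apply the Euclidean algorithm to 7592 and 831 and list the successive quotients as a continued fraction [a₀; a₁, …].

Repeatedly divide and take the remainder:
⌊7592/831⌋ = 9, remainder 113
⌊831/113⌋ = 7, remainder 40
⌊113/40⌋ = 2, remainder 33
⌊40/33⌋ = 1, remainder 7
⌊33/7⌋ = 4, remainder 5
⌊7/5⌋ = 1, remainder 2
⌊5/2⌋ = 2, remainder 1
⌊2/1⌋ = 2, remainder 0

[9; 7, 2, 1, 4, 1, 2, 2]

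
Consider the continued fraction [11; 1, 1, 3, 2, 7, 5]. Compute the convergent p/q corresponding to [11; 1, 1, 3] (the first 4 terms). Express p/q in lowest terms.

a_0 = 11: 11/1
a_1 = 1: 12/1
a_2 = 1: 23/2
a_3 = 3: 81/7

81/7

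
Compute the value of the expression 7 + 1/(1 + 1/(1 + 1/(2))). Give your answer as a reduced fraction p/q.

38/5

Work from the innermost term outward:
Start with 2.
1 + 1/(2/1) = 1 + 1/2 = 3/2
1 + 1/(3/2) = 1 + 2/3 = 5/3
7 + 1/(5/3) = 7 + 3/5 = 38/5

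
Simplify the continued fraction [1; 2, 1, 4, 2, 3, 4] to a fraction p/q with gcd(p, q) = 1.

a_0 = 1: 1/1
a_1 = 2: 3/2
a_2 = 1: 4/3
a_3 = 4: 19/14
a_4 = 2: 42/31
a_5 = 3: 145/107
a_6 = 4: 622/459

622/459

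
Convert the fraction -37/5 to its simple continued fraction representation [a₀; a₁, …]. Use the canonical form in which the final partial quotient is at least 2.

Run the Euclidean algorithm, recording each quotient:
-37 ÷ 5 → quotient -8, remainder 3
5 ÷ 3 → quotient 1, remainder 2
3 ÷ 2 → quotient 1, remainder 1
2 ÷ 1 → quotient 2, remainder 0

[-8; 1, 1, 2]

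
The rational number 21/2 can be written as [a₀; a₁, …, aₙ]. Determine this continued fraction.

⌊21/2⌋ = 10, remainder 1
⌊2/1⌋ = 2, remainder 0

[10; 2]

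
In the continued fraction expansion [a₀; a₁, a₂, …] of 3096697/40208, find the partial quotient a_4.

14

3096697 ÷ 40208 → quotient 77, remainder 681
40208 ÷ 681 → quotient 59, remainder 29
681 ÷ 29 → quotient 23, remainder 14
29 ÷ 14 → quotient 2, remainder 1
14 ÷ 1 → quotient 14, remainder 0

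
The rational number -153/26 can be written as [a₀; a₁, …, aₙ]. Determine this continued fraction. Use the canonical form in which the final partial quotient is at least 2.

-153 = -6·26 + 3, so a_0 = -6
26 = 8·3 + 2, so a_1 = 8
3 = 1·2 + 1, so a_2 = 1
2 = 2·1 + 0, so a_3 = 2

[-6; 8, 1, 2]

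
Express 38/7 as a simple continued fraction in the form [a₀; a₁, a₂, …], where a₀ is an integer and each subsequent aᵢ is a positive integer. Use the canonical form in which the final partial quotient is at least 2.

⌊38/7⌋ = 5, remainder 3
⌊7/3⌋ = 2, remainder 1
⌊3/1⌋ = 3, remainder 0

[5; 2, 3]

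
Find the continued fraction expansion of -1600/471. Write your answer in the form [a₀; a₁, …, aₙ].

[-4; 1, 1, 1, 1, 12, 1, 6]

Repeatedly divide and take the remainder:
⌊-1600/471⌋ = -4, remainder 284
⌊471/284⌋ = 1, remainder 187
⌊284/187⌋ = 1, remainder 97
⌊187/97⌋ = 1, remainder 90
⌊97/90⌋ = 1, remainder 7
⌊90/7⌋ = 12, remainder 6
⌊7/6⌋ = 1, remainder 1
⌊6/1⌋ = 6, remainder 0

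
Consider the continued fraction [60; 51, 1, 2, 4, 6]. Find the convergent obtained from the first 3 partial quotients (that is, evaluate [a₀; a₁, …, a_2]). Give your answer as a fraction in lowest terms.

3121/52

a_0 = 60: 60/1
a_1 = 51: 3061/51
a_2 = 1: 3121/52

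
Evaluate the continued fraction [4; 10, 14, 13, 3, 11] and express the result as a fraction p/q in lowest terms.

Build up convergents one term at a time:
a_0 = 4: 4/1
a_1 = 10: 41/10
a_2 = 14: 578/141
a_3 = 13: 7555/1843
a_4 = 3: 23243/5670
a_5 = 11: 263228/64213

263228/64213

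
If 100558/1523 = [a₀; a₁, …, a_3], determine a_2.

100558 ÷ 1523 → quotient 66, remainder 40
1523 ÷ 40 → quotient 38, remainder 3
40 ÷ 3 → quotient 13, remainder 1

13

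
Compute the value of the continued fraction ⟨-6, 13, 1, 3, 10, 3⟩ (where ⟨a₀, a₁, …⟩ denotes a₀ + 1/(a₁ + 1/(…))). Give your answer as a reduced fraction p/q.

a_0 = -6: -6/1
a_1 = 13: -77/13
a_2 = 1: -83/14
a_3 = 3: -326/55
a_4 = 10: -3343/564
a_5 = 3: -10355/1747

-10355/1747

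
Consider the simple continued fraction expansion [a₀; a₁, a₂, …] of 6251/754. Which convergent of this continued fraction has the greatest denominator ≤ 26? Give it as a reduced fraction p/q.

a_0 = 8: 8/1  (≤ bound)
a_1 = 3: 25/3  (≤ bound)
a_2 = 2: 58/7  (≤ bound)
a_3 = 3: 199/24  (≤ bound)
a_4 = 1: 257/31  (> 26, stop)

199/24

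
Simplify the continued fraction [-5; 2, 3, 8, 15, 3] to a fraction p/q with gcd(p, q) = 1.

a_0 = -5: -5/1
a_1 = 2: -9/2
a_2 = 3: -32/7
a_3 = 8: -265/58
a_4 = 15: -4007/877
a_5 = 3: -12286/2689

-12286/2689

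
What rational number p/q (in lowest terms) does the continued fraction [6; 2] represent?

Work from the innermost term outward:
Start with 2.
6 + 1/(2/1) = 6 + 1/2 = 13/2

13/2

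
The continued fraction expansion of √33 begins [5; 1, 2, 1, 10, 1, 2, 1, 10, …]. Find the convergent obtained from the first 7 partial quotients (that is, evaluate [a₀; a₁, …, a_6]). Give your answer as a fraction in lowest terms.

787/137

Start with 2.
1 + 1/(2/1) = 1 + 1/2 = 3/2
10 + 1/(3/2) = 10 + 2/3 = 32/3
1 + 1/(32/3) = 1 + 3/32 = 35/32
2 + 1/(35/32) = 2 + 32/35 = 102/35
1 + 1/(102/35) = 1 + 35/102 = 137/102
5 + 1/(137/102) = 5 + 102/137 = 787/137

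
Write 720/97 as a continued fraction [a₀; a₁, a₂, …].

[7; 2, 2, 1, 2, 1, 3]

⌊720/97⌋ = 7, remainder 41
⌊97/41⌋ = 2, remainder 15
⌊41/15⌋ = 2, remainder 11
⌊15/11⌋ = 1, remainder 4
⌊11/4⌋ = 2, remainder 3
⌊4/3⌋ = 1, remainder 1
⌊3/1⌋ = 3, remainder 0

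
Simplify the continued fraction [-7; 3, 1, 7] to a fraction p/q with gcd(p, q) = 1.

-209/31

Build up convergents one term at a time:
a_0 = -7: -7/1
a_1 = 3: -20/3
a_2 = 1: -27/4
a_3 = 7: -209/31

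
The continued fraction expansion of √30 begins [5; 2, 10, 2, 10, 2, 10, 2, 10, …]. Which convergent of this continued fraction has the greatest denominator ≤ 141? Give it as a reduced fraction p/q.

a_0 = 5: 5/1  (≤ bound)
a_1 = 2: 11/2  (≤ bound)
a_2 = 10: 115/21  (≤ bound)
a_3 = 2: 241/44  (≤ bound)
a_4 = 10: 2525/461  (> 141, stop)

241/44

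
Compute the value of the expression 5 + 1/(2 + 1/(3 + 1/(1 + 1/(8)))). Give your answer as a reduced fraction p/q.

a_0 = 5: 5/1
a_1 = 2: 11/2
a_2 = 3: 38/7
a_3 = 1: 49/9
a_4 = 8: 430/79

430/79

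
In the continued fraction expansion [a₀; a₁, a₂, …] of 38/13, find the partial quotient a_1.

Apply division with remainder until the remainder is 0:
⌊38/13⌋ = 2, remainder 12
⌊13/12⌋ = 1, remainder 1

1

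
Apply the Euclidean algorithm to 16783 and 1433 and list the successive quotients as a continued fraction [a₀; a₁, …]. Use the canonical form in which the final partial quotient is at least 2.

[11; 1, 2, 2, 7, 1, 3, 6]

⌊16783/1433⌋ = 11, remainder 1020
⌊1433/1020⌋ = 1, remainder 413
⌊1020/413⌋ = 2, remainder 194
⌊413/194⌋ = 2, remainder 25
⌊194/25⌋ = 7, remainder 19
⌊25/19⌋ = 1, remainder 6
⌊19/6⌋ = 3, remainder 1
⌊6/1⌋ = 6, remainder 0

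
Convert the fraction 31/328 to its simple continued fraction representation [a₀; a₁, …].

31 = 0·328 + 31, so a_0 = 0
328 = 10·31 + 18, so a_1 = 10
31 = 1·18 + 13, so a_2 = 1
18 = 1·13 + 5, so a_3 = 1
13 = 2·5 + 3, so a_4 = 2
5 = 1·3 + 2, so a_5 = 1
3 = 1·2 + 1, so a_6 = 1
2 = 2·1 + 0, so a_7 = 2

[0; 10, 1, 1, 2, 1, 1, 2]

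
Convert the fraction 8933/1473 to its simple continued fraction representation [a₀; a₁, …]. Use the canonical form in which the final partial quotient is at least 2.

[6; 15, 1, 1, 47]

8933 = 6·1473 + 95, so a_0 = 6
1473 = 15·95 + 48, so a_1 = 15
95 = 1·48 + 47, so a_2 = 1
48 = 1·47 + 1, so a_3 = 1
47 = 47·1 + 0, so a_4 = 47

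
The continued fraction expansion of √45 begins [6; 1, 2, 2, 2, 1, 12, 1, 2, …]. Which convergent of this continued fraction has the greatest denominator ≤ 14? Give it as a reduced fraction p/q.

47/7

a_0 = 6: 6/1  (≤ bound)
a_1 = 1: 7/1  (≤ bound)
a_2 = 2: 20/3  (≤ bound)
a_3 = 2: 47/7  (≤ bound)
a_4 = 2: 114/17  (> 14, stop)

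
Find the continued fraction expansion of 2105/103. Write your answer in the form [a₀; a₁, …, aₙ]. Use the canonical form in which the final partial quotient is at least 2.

[20; 2, 3, 2, 6]

Apply division with remainder until the remainder is 0:
⌊2105/103⌋ = 20, remainder 45
⌊103/45⌋ = 2, remainder 13
⌊45/13⌋ = 3, remainder 6
⌊13/6⌋ = 2, remainder 1
⌊6/1⌋ = 6, remainder 0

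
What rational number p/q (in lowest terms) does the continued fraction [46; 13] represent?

599/13

Starting at the tail and folding back:
Start with 13.
46 + 1/(13/1) = 46 + 1/13 = 599/13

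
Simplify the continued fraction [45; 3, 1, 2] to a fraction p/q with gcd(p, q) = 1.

Collapse the nested fraction from the inside out:
Start with 2.
1 + 1/(2/1) = 1 + 1/2 = 3/2
3 + 1/(3/2) = 3 + 2/3 = 11/3
45 + 1/(11/3) = 45 + 3/11 = 498/11

498/11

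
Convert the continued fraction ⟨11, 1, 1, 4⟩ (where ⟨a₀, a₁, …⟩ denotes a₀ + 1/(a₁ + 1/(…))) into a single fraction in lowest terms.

a_0 = 11: 11/1
a_1 = 1: 12/1
a_2 = 1: 23/2
a_3 = 4: 104/9

104/9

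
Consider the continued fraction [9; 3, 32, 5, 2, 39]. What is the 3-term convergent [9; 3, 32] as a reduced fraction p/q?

905/97

Use the convergent recurrence hₖ = aₖ·hₖ₋₁ + hₖ₋₂ (and likewise for the denominators kₖ):
a_0 = 9: 9/1
a_1 = 3: 28/3
a_2 = 32: 905/97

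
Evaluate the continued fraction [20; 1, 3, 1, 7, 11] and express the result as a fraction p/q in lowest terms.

9025/434

Use the convergent recurrence hₖ = aₖ·hₖ₋₁ + hₖ₋₂ (and likewise for the denominators kₖ):
a_0 = 20: 20/1
a_1 = 1: 21/1
a_2 = 3: 83/4
a_3 = 1: 104/5
a_4 = 7: 811/39
a_5 = 11: 9025/434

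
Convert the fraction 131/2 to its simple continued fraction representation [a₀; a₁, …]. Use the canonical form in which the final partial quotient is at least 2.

[65; 2]

131 ÷ 2 → quotient 65, remainder 1
2 ÷ 1 → quotient 2, remainder 0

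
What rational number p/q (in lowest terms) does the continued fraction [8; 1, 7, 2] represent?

151/17

Start with 2.
7 + 1/(2/1) = 7 + 1/2 = 15/2
1 + 1/(15/2) = 1 + 2/15 = 17/15
8 + 1/(17/15) = 8 + 15/17 = 151/17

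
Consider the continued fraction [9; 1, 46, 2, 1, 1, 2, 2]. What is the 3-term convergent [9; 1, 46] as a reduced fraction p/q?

469/47

a_0 = 9: 9/1
a_1 = 1: 10/1
a_2 = 46: 469/47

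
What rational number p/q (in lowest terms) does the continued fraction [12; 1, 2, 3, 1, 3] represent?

Start with 3.
1 + 1/(3/1) = 1 + 1/3 = 4/3
3 + 1/(4/3) = 3 + 3/4 = 15/4
2 + 1/(15/4) = 2 + 4/15 = 34/15
1 + 1/(34/15) = 1 + 15/34 = 49/34
12 + 1/(49/34) = 12 + 34/49 = 622/49

622/49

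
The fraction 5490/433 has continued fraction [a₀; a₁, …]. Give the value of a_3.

⌊5490/433⌋ = 12, remainder 294
⌊433/294⌋ = 1, remainder 139
⌊294/139⌋ = 2, remainder 16
⌊139/16⌋ = 8, remainder 11

8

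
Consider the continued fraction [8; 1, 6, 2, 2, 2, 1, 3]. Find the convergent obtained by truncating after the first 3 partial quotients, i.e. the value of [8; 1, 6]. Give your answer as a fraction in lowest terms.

62/7

a_0 = 8: 8/1
a_1 = 1: 9/1
a_2 = 6: 62/7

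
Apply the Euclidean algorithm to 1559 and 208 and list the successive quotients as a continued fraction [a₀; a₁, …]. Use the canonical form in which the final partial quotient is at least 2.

[7; 2, 51, 2]

⌊1559/208⌋ = 7, remainder 103
⌊208/103⌋ = 2, remainder 2
⌊103/2⌋ = 51, remainder 1
⌊2/1⌋ = 2, remainder 0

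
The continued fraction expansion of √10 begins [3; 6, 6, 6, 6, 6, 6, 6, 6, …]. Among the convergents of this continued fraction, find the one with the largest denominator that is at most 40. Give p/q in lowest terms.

117/37

a_0 = 3: 3/1  (≤ bound)
a_1 = 6: 19/6  (≤ bound)
a_2 = 6: 117/37  (≤ bound)
a_3 = 6: 721/228  (> 40, stop)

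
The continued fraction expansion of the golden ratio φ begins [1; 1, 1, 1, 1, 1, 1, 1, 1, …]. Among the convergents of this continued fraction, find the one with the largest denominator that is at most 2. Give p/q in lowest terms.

a_0 = 1: 1/1  (≤ bound)
a_1 = 1: 2/1  (≤ bound)
a_2 = 1: 3/2  (≤ bound)
a_3 = 1: 5/3  (> 2, stop)

3/2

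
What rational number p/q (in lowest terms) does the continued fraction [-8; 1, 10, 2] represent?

-163/23

a_0 = -8: -8/1
a_1 = 1: -7/1
a_2 = 10: -78/11
a_3 = 2: -163/23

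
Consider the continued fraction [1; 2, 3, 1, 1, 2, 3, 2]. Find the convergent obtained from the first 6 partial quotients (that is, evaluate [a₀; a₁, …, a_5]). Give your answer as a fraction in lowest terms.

a_0 = 1: 1/1
a_1 = 2: 3/2
a_2 = 3: 10/7
a_3 = 1: 13/9
a_4 = 1: 23/16
a_5 = 2: 59/41

59/41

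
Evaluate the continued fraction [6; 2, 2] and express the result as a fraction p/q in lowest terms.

32/5

a_0 = 6: 6/1
a_1 = 2: 13/2
a_2 = 2: 32/5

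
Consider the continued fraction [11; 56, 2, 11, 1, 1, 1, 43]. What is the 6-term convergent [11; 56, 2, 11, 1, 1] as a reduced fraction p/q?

Start with 1.
1 + 1/(1/1) = 1 + 1/1 = 2/1
11 + 1/(2/1) = 11 + 1/2 = 23/2
2 + 1/(23/2) = 2 + 2/23 = 48/23
56 + 1/(48/23) = 56 + 23/48 = 2711/48
11 + 1/(2711/48) = 11 + 48/2711 = 29869/2711

29869/2711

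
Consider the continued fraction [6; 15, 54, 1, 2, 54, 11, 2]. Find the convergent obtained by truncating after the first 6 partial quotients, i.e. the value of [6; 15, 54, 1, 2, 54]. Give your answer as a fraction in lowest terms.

Work from the innermost term outward:
Start with 54.
2 + 1/(54/1) = 2 + 1/54 = 109/54
1 + 1/(109/54) = 1 + 54/109 = 163/109
54 + 1/(163/109) = 54 + 109/163 = 8911/163
15 + 1/(8911/163) = 15 + 163/8911 = 133828/8911
6 + 1/(133828/8911) = 6 + 8911/133828 = 811879/133828

811879/133828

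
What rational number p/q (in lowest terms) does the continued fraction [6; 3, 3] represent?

63/10

a_0 = 6: 6/1
a_1 = 3: 19/3
a_2 = 3: 63/10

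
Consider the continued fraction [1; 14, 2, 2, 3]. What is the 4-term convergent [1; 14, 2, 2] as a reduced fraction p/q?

77/72

Start with 2.
2 + 1/(2/1) = 2 + 1/2 = 5/2
14 + 1/(5/2) = 14 + 2/5 = 72/5
1 + 1/(72/5) = 1 + 5/72 = 77/72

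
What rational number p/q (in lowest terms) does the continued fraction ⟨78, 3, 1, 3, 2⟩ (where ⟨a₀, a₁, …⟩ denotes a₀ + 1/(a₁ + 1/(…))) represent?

2661/34

Compute successive convergents:
a_0 = 78: 78/1
a_1 = 3: 235/3
a_2 = 1: 313/4
a_3 = 3: 1174/15
a_4 = 2: 2661/34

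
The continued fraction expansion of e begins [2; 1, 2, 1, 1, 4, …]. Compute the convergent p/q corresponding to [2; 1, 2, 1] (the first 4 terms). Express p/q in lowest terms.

Work from the innermost term outward:
Start with 1.
2 + 1/(1/1) = 2 + 1/1 = 3/1
1 + 1/(3/1) = 1 + 1/3 = 4/3
2 + 1/(4/3) = 2 + 3/4 = 11/4

11/4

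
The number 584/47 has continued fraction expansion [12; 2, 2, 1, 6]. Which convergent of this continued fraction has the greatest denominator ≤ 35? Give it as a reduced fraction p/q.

87/7

a_0 = 12: 12/1  (≤ bound)
a_1 = 2: 25/2  (≤ bound)
a_2 = 2: 62/5  (≤ bound)
a_3 = 1: 87/7  (≤ bound)
a_4 = 6: 584/47  (> 35, stop)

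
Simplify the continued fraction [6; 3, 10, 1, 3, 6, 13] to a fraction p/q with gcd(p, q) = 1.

69234/10949

Start with 13.
6 + 1/(13/1) = 6 + 1/13 = 79/13
3 + 1/(79/13) = 3 + 13/79 = 250/79
1 + 1/(250/79) = 1 + 79/250 = 329/250
10 + 1/(329/250) = 10 + 250/329 = 3540/329
3 + 1/(3540/329) = 3 + 329/3540 = 10949/3540
6 + 1/(10949/3540) = 6 + 3540/10949 = 69234/10949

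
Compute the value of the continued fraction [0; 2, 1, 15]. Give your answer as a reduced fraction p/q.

Start with 15.
1 + 1/(15/1) = 1 + 1/15 = 16/15
2 + 1/(16/15) = 2 + 15/16 = 47/16
0 + 1/(47/16) = 0 + 16/47 = 16/47

16/47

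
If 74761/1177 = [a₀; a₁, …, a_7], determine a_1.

1

Run the Euclidean algorithm, recording each quotient:
⌊74761/1177⌋ = 63, remainder 610
⌊1177/610⌋ = 1, remainder 567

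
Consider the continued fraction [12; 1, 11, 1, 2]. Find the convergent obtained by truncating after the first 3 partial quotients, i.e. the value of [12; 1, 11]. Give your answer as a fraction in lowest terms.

155/12

Use the convergent recurrence hₖ = aₖ·hₖ₋₁ + hₖ₋₂ (and likewise for the denominators kₖ):
a_0 = 12: 12/1
a_1 = 1: 13/1
a_2 = 11: 155/12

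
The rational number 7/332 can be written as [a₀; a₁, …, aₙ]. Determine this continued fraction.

[0; 47, 2, 3]

Repeatedly divide and take the remainder:
7 = 0·332 + 7, so a_0 = 0
332 = 47·7 + 3, so a_1 = 47
7 = 2·3 + 1, so a_2 = 2
3 = 3·1 + 0, so a_3 = 3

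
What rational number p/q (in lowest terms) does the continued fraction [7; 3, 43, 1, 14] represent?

Compute successive convergents:
a_0 = 7: 7/1
a_1 = 3: 22/3
a_2 = 43: 953/130
a_3 = 1: 975/133
a_4 = 14: 14603/1992

14603/1992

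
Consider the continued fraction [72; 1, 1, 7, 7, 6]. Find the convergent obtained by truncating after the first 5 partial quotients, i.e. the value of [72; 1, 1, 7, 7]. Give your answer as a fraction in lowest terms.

Collapse the nested fraction from the inside out:
Start with 7.
7 + 1/(7/1) = 7 + 1/7 = 50/7
1 + 1/(50/7) = 1 + 7/50 = 57/50
1 + 1/(57/50) = 1 + 50/57 = 107/57
72 + 1/(107/57) = 72 + 57/107 = 7761/107

7761/107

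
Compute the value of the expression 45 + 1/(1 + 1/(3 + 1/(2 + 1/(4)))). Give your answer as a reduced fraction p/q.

Start with 4.
2 + 1/(4/1) = 2 + 1/4 = 9/4
3 + 1/(9/4) = 3 + 4/9 = 31/9
1 + 1/(31/9) = 1 + 9/31 = 40/31
45 + 1/(40/31) = 45 + 31/40 = 1831/40

1831/40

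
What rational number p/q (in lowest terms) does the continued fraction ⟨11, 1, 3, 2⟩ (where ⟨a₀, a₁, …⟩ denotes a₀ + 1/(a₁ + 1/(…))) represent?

Start with 2.
3 + 1/(2/1) = 3 + 1/2 = 7/2
1 + 1/(7/2) = 1 + 2/7 = 9/7
11 + 1/(9/7) = 11 + 7/9 = 106/9

106/9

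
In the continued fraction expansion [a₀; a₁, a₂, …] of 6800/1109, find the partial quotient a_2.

1

Repeatedly divide and take the remainder:
⌊6800/1109⌋ = 6, remainder 146
⌊1109/146⌋ = 7, remainder 87
⌊146/87⌋ = 1, remainder 59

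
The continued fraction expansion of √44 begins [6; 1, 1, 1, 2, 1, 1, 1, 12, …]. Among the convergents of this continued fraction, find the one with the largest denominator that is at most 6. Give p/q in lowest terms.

List convergents until the denominator exceeds the bound:
a_0 = 6: 6/1  (≤ bound)
a_1 = 1: 7/1  (≤ bound)
a_2 = 1: 13/2  (≤ bound)
a_3 = 1: 20/3  (≤ bound)
a_4 = 2: 53/8  (> 6, stop)

20/3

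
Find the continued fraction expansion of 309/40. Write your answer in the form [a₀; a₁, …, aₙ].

Repeatedly divide and take the remainder:
309 = 7·40 + 29, so a_0 = 7
40 = 1·29 + 11, so a_1 = 1
29 = 2·11 + 7, so a_2 = 2
11 = 1·7 + 4, so a_3 = 1
7 = 1·4 + 3, so a_4 = 1
4 = 1·3 + 1, so a_5 = 1
3 = 3·1 + 0, so a_6 = 3

[7; 1, 2, 1, 1, 1, 3]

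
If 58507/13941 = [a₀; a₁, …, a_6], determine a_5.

58507 = 4·13941 + 2743, so a_0 = 4
13941 = 5·2743 + 226, so a_1 = 5
2743 = 12·226 + 31, so a_2 = 12
226 = 7·31 + 9, so a_3 = 7
31 = 3·9 + 4, so a_4 = 3
9 = 2·4 + 1, so a_5 = 2

2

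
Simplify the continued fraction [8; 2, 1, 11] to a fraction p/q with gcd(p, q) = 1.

Compute successive convergents:
a_0 = 8: 8/1
a_1 = 2: 17/2
a_2 = 1: 25/3
a_3 = 11: 292/35

292/35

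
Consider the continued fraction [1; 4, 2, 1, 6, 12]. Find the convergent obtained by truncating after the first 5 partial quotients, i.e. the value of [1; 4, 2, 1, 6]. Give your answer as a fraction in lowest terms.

Start with 6.
1 + 1/(6/1) = 1 + 1/6 = 7/6
2 + 1/(7/6) = 2 + 6/7 = 20/7
4 + 1/(20/7) = 4 + 7/20 = 87/20
1 + 1/(87/20) = 1 + 20/87 = 107/87

107/87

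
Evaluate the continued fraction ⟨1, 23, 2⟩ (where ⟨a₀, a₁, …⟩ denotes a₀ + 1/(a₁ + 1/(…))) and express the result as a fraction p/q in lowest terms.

49/47

a_0 = 1: 1/1
a_1 = 23: 24/23
a_2 = 2: 49/47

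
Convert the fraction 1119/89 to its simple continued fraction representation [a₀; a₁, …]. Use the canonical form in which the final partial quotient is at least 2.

[12; 1, 1, 2, 1, 12]

⌊1119/89⌋ = 12, remainder 51
⌊89/51⌋ = 1, remainder 38
⌊51/38⌋ = 1, remainder 13
⌊38/13⌋ = 2, remainder 12
⌊13/12⌋ = 1, remainder 1
⌊12/1⌋ = 12, remainder 0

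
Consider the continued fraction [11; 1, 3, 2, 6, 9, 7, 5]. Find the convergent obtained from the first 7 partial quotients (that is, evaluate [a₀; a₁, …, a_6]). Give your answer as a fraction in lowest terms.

44454/3775

a_0 = 11: 11/1
a_1 = 1: 12/1
a_2 = 3: 47/4
a_3 = 2: 106/9
a_4 = 6: 683/58
a_5 = 9: 6253/531
a_6 = 7: 44454/3775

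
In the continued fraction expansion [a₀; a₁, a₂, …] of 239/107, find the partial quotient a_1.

239 ÷ 107 → quotient 2, remainder 25
107 ÷ 25 → quotient 4, remainder 7

4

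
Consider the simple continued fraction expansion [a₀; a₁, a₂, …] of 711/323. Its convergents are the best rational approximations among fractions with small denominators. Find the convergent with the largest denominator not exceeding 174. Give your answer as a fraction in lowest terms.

a_0 = 2: 2/1  (≤ bound)
a_1 = 4: 9/4  (≤ bound)
a_2 = 1: 11/5  (≤ bound)
a_3 = 31: 350/159  (≤ bound)
a_4 = 2: 711/323  (> 174, stop)

350/159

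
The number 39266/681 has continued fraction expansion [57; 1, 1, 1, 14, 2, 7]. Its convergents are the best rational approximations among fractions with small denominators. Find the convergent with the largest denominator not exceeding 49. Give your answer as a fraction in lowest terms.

2537/44

a_0 = 57: 57/1  (≤ bound)
a_1 = 1: 58/1  (≤ bound)
a_2 = 1: 115/2  (≤ bound)
a_3 = 1: 173/3  (≤ bound)
a_4 = 14: 2537/44  (≤ bound)
a_5 = 2: 5247/91  (> 49, stop)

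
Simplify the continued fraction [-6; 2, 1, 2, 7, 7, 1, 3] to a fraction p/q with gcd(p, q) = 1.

-10472/1861

Compute successive convergents:
a_0 = -6: -6/1
a_1 = 2: -11/2
a_2 = 1: -17/3
a_3 = 2: -45/8
a_4 = 7: -332/59
a_5 = 7: -2369/421
a_6 = 1: -2701/480
a_7 = 3: -10472/1861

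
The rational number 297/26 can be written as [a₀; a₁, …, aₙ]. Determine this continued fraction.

[11; 2, 2, 1, 3]

Repeatedly divide and take the remainder:
297 = 11·26 + 11, so a_0 = 11
26 = 2·11 + 4, so a_1 = 2
11 = 2·4 + 3, so a_2 = 2
4 = 1·3 + 1, so a_3 = 1
3 = 3·1 + 0, so a_4 = 3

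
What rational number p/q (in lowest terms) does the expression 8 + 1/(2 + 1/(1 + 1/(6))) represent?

167/20

Start with 6.
1 + 1/(6/1) = 1 + 1/6 = 7/6
2 + 1/(7/6) = 2 + 6/7 = 20/7
8 + 1/(20/7) = 8 + 7/20 = 167/20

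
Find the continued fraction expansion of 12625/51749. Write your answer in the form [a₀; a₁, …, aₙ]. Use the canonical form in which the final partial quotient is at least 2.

[0; 4, 10, 9, 3, 1, 33]

⌊12625/51749⌋ = 0, remainder 12625
⌊51749/12625⌋ = 4, remainder 1249
⌊12625/1249⌋ = 10, remainder 135
⌊1249/135⌋ = 9, remainder 34
⌊135/34⌋ = 3, remainder 33
⌊34/33⌋ = 1, remainder 1
⌊33/1⌋ = 33, remainder 0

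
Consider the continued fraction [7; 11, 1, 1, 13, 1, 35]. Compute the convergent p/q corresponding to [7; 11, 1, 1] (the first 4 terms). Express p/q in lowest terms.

Work from the innermost term outward:
Start with 1.
1 + 1/(1/1) = 1 + 1/1 = 2/1
11 + 1/(2/1) = 11 + 1/2 = 23/2
7 + 1/(23/2) = 7 + 2/23 = 163/23

163/23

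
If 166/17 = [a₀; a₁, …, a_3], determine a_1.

1

166 = 9·17 + 13, so a_0 = 9
17 = 1·13 + 4, so a_1 = 1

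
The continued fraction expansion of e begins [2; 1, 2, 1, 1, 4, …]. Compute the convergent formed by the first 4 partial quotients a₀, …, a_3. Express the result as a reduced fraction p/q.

11/4

a_0 = 2: 2/1
a_1 = 1: 3/1
a_2 = 2: 8/3
a_3 = 1: 11/4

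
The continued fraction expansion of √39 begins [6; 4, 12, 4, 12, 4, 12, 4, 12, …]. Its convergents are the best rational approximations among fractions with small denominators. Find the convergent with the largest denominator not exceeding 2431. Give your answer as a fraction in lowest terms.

1249/200

List convergents until the denominator exceeds the bound:
a_0 = 6: 6/1  (≤ bound)
a_1 = 4: 25/4  (≤ bound)
a_2 = 12: 306/49  (≤ bound)
a_3 = 4: 1249/200  (≤ bound)
a_4 = 12: 15294/2449  (> 2431, stop)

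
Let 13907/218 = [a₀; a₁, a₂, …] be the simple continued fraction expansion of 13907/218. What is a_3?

1

13907 ÷ 218 → quotient 63, remainder 173
218 ÷ 173 → quotient 1, remainder 45
173 ÷ 45 → quotient 3, remainder 38
45 ÷ 38 → quotient 1, remainder 7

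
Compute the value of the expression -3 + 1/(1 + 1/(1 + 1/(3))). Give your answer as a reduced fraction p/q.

-17/7

Start with 3.
1 + 1/(3/1) = 1 + 1/3 = 4/3
1 + 1/(4/3) = 1 + 3/4 = 7/4
-3 + 1/(7/4) = -3 + 4/7 = -17/7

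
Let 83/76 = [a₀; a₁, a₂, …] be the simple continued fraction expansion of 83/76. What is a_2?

83 = 1·76 + 7, so a_0 = 1
76 = 10·7 + 6, so a_1 = 10
7 = 1·6 + 1, so a_2 = 1

1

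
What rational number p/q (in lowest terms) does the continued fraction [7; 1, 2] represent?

Starting at the tail and folding back:
Start with 2.
1 + 1/(2/1) = 1 + 1/2 = 3/2
7 + 1/(3/2) = 7 + 2/3 = 23/3

23/3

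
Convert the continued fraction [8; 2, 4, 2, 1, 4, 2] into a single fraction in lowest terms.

2543/301

a_0 = 8: 8/1
a_1 = 2: 17/2
a_2 = 4: 76/9
a_3 = 2: 169/20
a_4 = 1: 245/29
a_5 = 4: 1149/136
a_6 = 2: 2543/301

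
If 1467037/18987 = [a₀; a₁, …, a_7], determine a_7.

Repeatedly divide and take the remainder:
⌊1467037/18987⌋ = 77, remainder 5038
⌊18987/5038⌋ = 3, remainder 3873
⌊5038/3873⌋ = 1, remainder 1165
⌊3873/1165⌋ = 3, remainder 378
⌊1165/378⌋ = 3, remainder 31
⌊378/31⌋ = 12, remainder 6
⌊31/6⌋ = 5, remainder 1
⌊6/1⌋ = 6, remainder 0

6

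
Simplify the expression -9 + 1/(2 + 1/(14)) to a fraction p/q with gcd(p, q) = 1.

-247/29

Start with 14.
2 + 1/(14/1) = 2 + 1/14 = 29/14
-9 + 1/(29/14) = -9 + 14/29 = -247/29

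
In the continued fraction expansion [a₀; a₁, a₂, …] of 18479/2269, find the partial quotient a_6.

6

18479 ÷ 2269 → quotient 8, remainder 327
2269 ÷ 327 → quotient 6, remainder 307
327 ÷ 307 → quotient 1, remainder 20
307 ÷ 20 → quotient 15, remainder 7
20 ÷ 7 → quotient 2, remainder 6
7 ÷ 6 → quotient 1, remainder 1
6 ÷ 1 → quotient 6, remainder 0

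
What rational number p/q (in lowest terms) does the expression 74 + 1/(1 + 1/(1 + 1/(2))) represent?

373/5

Use the convergent recurrence hₖ = aₖ·hₖ₋₁ + hₖ₋₂ (and likewise for the denominators kₖ):
a_0 = 74: 74/1
a_1 = 1: 75/1
a_2 = 1: 149/2
a_3 = 2: 373/5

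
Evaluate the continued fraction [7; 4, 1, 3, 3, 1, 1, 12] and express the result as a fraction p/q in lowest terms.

Start with 12.
1 + 1/(12/1) = 1 + 1/12 = 13/12
1 + 1/(13/12) = 1 + 12/13 = 25/13
3 + 1/(25/13) = 3 + 13/25 = 88/25
3 + 1/(88/25) = 3 + 25/88 = 289/88
1 + 1/(289/88) = 1 + 88/289 = 377/289
4 + 1/(377/289) = 4 + 289/377 = 1797/377
7 + 1/(1797/377) = 7 + 377/1797 = 12956/1797

12956/1797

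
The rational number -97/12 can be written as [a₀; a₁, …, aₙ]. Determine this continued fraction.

-97 ÷ 12 → quotient -9, remainder 11
12 ÷ 11 → quotient 1, remainder 1
11 ÷ 1 → quotient 11, remainder 0

[-9; 1, 11]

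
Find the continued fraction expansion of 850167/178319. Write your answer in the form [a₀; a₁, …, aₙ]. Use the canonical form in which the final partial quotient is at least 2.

[4; 1, 3, 3, 3, 2, 51, 35]

850167 = 4·178319 + 136891, so a_0 = 4
178319 = 1·136891 + 41428, so a_1 = 1
136891 = 3·41428 + 12607, so a_2 = 3
41428 = 3·12607 + 3607, so a_3 = 3
12607 = 3·3607 + 1786, so a_4 = 3
3607 = 2·1786 + 35, so a_5 = 2
1786 = 51·35 + 1, so a_6 = 51
35 = 35·1 + 0, so a_7 = 35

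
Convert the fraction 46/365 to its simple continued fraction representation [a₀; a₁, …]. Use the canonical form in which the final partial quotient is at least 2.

⌊46/365⌋ = 0, remainder 46
⌊365/46⌋ = 7, remainder 43
⌊46/43⌋ = 1, remainder 3
⌊43/3⌋ = 14, remainder 1
⌊3/1⌋ = 3, remainder 0

[0; 7, 1, 14, 3]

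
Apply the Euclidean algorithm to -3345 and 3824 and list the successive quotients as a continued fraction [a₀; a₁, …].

-3345 = -1·3824 + 479, so a_0 = -1
3824 = 7·479 + 471, so a_1 = 7
479 = 1·471 + 8, so a_2 = 1
471 = 58·8 + 7, so a_3 = 58
8 = 1·7 + 1, so a_4 = 1
7 = 7·1 + 0, so a_5 = 7

[-1; 7, 1, 58, 1, 7]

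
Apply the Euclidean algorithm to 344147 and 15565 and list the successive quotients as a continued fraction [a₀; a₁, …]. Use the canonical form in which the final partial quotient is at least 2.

Apply division with remainder until the remainder is 0:
344147 = 22·15565 + 1717, so a_0 = 22
15565 = 9·1717 + 112, so a_1 = 9
1717 = 15·112 + 37, so a_2 = 15
112 = 3·37 + 1, so a_3 = 3
37 = 37·1 + 0, so a_4 = 37

[22; 9, 15, 3, 37]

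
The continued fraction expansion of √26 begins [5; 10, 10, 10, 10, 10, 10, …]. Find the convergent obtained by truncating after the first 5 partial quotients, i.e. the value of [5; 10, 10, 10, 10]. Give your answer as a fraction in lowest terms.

52525/10301

Work from the innermost term outward:
Start with 10.
10 + 1/(10/1) = 10 + 1/10 = 101/10
10 + 1/(101/10) = 10 + 10/101 = 1020/101
10 + 1/(1020/101) = 10 + 101/1020 = 10301/1020
5 + 1/(10301/1020) = 5 + 1020/10301 = 52525/10301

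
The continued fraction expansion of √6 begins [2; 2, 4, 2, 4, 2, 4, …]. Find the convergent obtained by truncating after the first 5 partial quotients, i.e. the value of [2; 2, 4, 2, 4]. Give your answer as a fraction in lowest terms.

Work from the innermost term outward:
Start with 4.
2 + 1/(4/1) = 2 + 1/4 = 9/4
4 + 1/(9/4) = 4 + 4/9 = 40/9
2 + 1/(40/9) = 2 + 9/40 = 89/40
2 + 1/(89/40) = 2 + 40/89 = 218/89

218/89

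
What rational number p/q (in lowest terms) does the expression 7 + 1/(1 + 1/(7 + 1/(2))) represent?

Start with 2.
7 + 1/(2/1) = 7 + 1/2 = 15/2
1 + 1/(15/2) = 1 + 2/15 = 17/15
7 + 1/(17/15) = 7 + 15/17 = 134/17

134/17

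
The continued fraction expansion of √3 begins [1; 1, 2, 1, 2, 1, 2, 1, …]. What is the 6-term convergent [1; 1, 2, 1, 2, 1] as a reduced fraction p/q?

26/15

Compute successive convergents:
a_0 = 1: 1/1
a_1 = 1: 2/1
a_2 = 2: 5/3
a_3 = 1: 7/4
a_4 = 2: 19/11
a_5 = 1: 26/15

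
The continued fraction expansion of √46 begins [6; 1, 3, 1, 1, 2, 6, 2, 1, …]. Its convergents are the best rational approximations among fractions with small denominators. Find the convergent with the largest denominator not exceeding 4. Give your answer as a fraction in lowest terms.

27/4

List convergents until the denominator exceeds the bound:
a_0 = 6: 6/1  (≤ bound)
a_1 = 1: 7/1  (≤ bound)
a_2 = 3: 27/4  (≤ bound)
a_3 = 1: 34/5  (> 4, stop)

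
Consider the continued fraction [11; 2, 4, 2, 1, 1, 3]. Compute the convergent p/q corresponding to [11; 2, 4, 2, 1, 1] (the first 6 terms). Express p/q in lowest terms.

561/49

Compute successive convergents:
a_0 = 11: 11/1
a_1 = 2: 23/2
a_2 = 4: 103/9
a_3 = 2: 229/20
a_4 = 1: 332/29
a_5 = 1: 561/49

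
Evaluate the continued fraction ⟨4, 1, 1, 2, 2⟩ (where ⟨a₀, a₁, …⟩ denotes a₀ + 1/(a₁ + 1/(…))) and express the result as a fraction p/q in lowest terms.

55/12

Compute successive convergents:
a_0 = 4: 4/1
a_1 = 1: 5/1
a_2 = 1: 9/2
a_3 = 2: 23/5
a_4 = 2: 55/12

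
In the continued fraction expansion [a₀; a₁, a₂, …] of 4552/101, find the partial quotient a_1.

14

4552 = 45·101 + 7, so a_0 = 45
101 = 14·7 + 3, so a_1 = 14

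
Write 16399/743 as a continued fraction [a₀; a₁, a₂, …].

⌊16399/743⌋ = 22, remainder 53
⌊743/53⌋ = 14, remainder 1
⌊53/1⌋ = 53, remainder 0

[22; 14, 53]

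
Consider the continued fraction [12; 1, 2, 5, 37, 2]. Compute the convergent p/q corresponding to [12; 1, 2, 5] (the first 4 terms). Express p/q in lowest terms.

Start with 5.
2 + 1/(5/1) = 2 + 1/5 = 11/5
1 + 1/(11/5) = 1 + 5/11 = 16/11
12 + 1/(16/11) = 12 + 11/16 = 203/16

203/16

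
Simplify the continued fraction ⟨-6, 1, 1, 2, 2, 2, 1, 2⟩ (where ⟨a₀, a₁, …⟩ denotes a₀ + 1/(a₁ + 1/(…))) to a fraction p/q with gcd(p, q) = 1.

a_0 = -6: -6/1
a_1 = 1: -5/1
a_2 = 1: -11/2
a_3 = 2: -27/5
a_4 = 2: -65/12
a_5 = 2: -157/29
a_6 = 1: -222/41
a_7 = 2: -601/111

-601/111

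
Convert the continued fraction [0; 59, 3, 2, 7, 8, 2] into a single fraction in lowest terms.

898/53241

a_0 = 0: 0/1
a_1 = 59: 1/59
a_2 = 3: 3/178
a_3 = 2: 7/415
a_4 = 7: 52/3083
a_5 = 8: 423/25079
a_6 = 2: 898/53241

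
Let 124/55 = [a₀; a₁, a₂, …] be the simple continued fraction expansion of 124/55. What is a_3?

Apply division with remainder until the remainder is 0:
124 = 2·55 + 14, so a_0 = 2
55 = 3·14 + 13, so a_1 = 3
14 = 1·13 + 1, so a_2 = 1
13 = 13·1 + 0, so a_3 = 13

13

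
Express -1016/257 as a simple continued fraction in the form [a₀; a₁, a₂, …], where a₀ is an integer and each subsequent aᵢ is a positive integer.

⌊-1016/257⌋ = -4, remainder 12
⌊257/12⌋ = 21, remainder 5
⌊12/5⌋ = 2, remainder 2
⌊5/2⌋ = 2, remainder 1
⌊2/1⌋ = 2, remainder 0

[-4; 21, 2, 2, 2]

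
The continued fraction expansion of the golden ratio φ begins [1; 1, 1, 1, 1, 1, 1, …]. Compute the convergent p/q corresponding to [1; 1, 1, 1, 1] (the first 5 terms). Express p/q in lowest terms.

Compute successive convergents:
a_0 = 1: 1/1
a_1 = 1: 2/1
a_2 = 1: 3/2
a_3 = 1: 5/3
a_4 = 1: 8/5

8/5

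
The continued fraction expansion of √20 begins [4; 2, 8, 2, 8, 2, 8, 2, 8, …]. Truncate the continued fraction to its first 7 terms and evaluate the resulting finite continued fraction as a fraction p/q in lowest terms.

Starting at the tail and folding back:
Start with 8.
2 + 1/(8/1) = 2 + 1/8 = 17/8
8 + 1/(17/8) = 8 + 8/17 = 144/17
2 + 1/(144/17) = 2 + 17/144 = 305/144
8 + 1/(305/144) = 8 + 144/305 = 2584/305
2 + 1/(2584/305) = 2 + 305/2584 = 5473/2584
4 + 1/(5473/2584) = 4 + 2584/5473 = 24476/5473

24476/5473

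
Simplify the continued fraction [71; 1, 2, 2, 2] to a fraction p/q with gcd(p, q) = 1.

1219/17

Build up convergents one term at a time:
a_0 = 71: 71/1
a_1 = 1: 72/1
a_2 = 2: 215/3
a_3 = 2: 502/7
a_4 = 2: 1219/17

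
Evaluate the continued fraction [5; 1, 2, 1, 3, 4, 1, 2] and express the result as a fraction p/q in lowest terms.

1273/222

Work from the innermost term outward:
Start with 2.
1 + 1/(2/1) = 1 + 1/2 = 3/2
4 + 1/(3/2) = 4 + 2/3 = 14/3
3 + 1/(14/3) = 3 + 3/14 = 45/14
1 + 1/(45/14) = 1 + 14/45 = 59/45
2 + 1/(59/45) = 2 + 45/59 = 163/59
1 + 1/(163/59) = 1 + 59/163 = 222/163
5 + 1/(222/163) = 5 + 163/222 = 1273/222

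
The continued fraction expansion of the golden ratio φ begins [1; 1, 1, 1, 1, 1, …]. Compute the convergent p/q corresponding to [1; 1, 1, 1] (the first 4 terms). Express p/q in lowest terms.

a_0 = 1: 1/1
a_1 = 1: 2/1
a_2 = 1: 3/2
a_3 = 1: 5/3

5/3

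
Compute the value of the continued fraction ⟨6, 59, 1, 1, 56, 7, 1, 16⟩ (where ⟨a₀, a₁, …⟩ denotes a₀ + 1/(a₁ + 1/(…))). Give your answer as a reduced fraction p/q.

5473867/909763

Collapse the nested fraction from the inside out:
Start with 16.
1 + 1/(16/1) = 1 + 1/16 = 17/16
7 + 1/(17/16) = 7 + 16/17 = 135/17
56 + 1/(135/17) = 56 + 17/135 = 7577/135
1 + 1/(7577/135) = 1 + 135/7577 = 7712/7577
1 + 1/(7712/7577) = 1 + 7577/7712 = 15289/7712
59 + 1/(15289/7712) = 59 + 7712/15289 = 909763/15289
6 + 1/(909763/15289) = 6 + 15289/909763 = 5473867/909763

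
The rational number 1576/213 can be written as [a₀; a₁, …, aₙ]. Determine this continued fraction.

[7; 2, 1, 1, 42]

1576 ÷ 213 → quotient 7, remainder 85
213 ÷ 85 → quotient 2, remainder 43
85 ÷ 43 → quotient 1, remainder 42
43 ÷ 42 → quotient 1, remainder 1
42 ÷ 1 → quotient 42, remainder 0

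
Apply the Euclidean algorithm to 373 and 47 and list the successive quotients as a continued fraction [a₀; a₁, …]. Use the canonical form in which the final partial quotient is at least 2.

Repeatedly divide and take the remainder:
⌊373/47⌋ = 7, remainder 44
⌊47/44⌋ = 1, remainder 3
⌊44/3⌋ = 14, remainder 2
⌊3/2⌋ = 1, remainder 1
⌊2/1⌋ = 2, remainder 0

[7; 1, 14, 1, 2]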